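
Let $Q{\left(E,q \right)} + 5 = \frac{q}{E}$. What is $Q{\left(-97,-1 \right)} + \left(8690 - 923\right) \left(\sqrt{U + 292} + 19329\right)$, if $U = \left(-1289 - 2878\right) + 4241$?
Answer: $\frac{14562448787}{97} + 7767 \sqrt{366} \approx 1.5028 \cdot 10^{8}$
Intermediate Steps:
$U = 74$ ($U = -4167 + 4241 = 74$)
$Q{\left(E,q \right)} = -5 + \frac{q}{E}$
$Q{\left(-97,-1 \right)} + \left(8690 - 923\right) \left(\sqrt{U + 292} + 19329\right) = \left(-5 - \frac{1}{-97}\right) + \left(8690 - 923\right) \left(\sqrt{74 + 292} + 19329\right) = \left(-5 - - \frac{1}{97}\right) + \left(8690 - 923\right) \left(\sqrt{366} + 19329\right) = \left(-5 + \frac{1}{97}\right) + 7767 \left(19329 + \sqrt{366}\right) = - \frac{484}{97} + \left(150128343 + 7767 \sqrt{366}\right) = \frac{14562448787}{97} + 7767 \sqrt{366}$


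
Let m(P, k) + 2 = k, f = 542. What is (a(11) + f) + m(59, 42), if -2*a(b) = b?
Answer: 1153/2 ≈ 576.50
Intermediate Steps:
m(P, k) = -2 + k
a(b) = -b/2
(a(11) + f) + m(59, 42) = (-1/2*11 + 542) + (-2 + 42) = (-11/2 + 542) + 40 = 1073/2 + 40 = 1153/2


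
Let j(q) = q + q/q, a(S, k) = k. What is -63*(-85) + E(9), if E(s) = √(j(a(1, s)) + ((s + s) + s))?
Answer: 5355 + √37 ≈ 5361.1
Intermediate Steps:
j(q) = 1 + q (j(q) = q + 1 = 1 + q)
E(s) = √(1 + 4*s) (E(s) = √((1 + s) + ((s + s) + s)) = √((1 + s) + (2*s + s)) = √((1 + s) + 3*s) = √(1 + 4*s))
-63*(-85) + E(9) = -63*(-85) + √(1 + 4*9) = 5355 + √(1 + 36) = 5355 + √37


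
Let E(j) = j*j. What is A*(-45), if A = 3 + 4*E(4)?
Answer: -3015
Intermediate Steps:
E(j) = j**2
A = 67 (A = 3 + 4*4**2 = 3 + 4*16 = 3 + 64 = 67)
A*(-45) = 67*(-45) = -3015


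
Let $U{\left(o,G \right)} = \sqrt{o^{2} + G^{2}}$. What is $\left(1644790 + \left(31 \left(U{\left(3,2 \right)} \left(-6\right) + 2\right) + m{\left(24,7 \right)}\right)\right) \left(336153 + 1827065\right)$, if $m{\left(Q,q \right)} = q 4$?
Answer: $3558234023840 - 402358548 \sqrt{13} \approx 3.5568 \cdot 10^{12}$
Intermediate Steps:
$m{\left(Q,q \right)} = 4 q$
$U{\left(o,G \right)} = \sqrt{G^{2} + o^{2}}$
$\left(1644790 + \left(31 \left(U{\left(3,2 \right)} \left(-6\right) + 2\right) + m{\left(24,7 \right)}\right)\right) \left(336153 + 1827065\right) = \left(1644790 + \left(31 \left(\sqrt{2^{2} + 3^{2}} \left(-6\right) + 2\right) + 4 \cdot 7\right)\right) \left(336153 + 1827065\right) = \left(1644790 + \left(31 \left(\sqrt{4 + 9} \left(-6\right) + 2\right) + 28\right)\right) 2163218 = \left(1644790 + \left(31 \left(\sqrt{13} \left(-6\right) + 2\right) + 28\right)\right) 2163218 = \left(1644790 + \left(31 \left(- 6 \sqrt{13} + 2\right) + 28\right)\right) 2163218 = \left(1644790 + \left(31 \left(2 - 6 \sqrt{13}\right) + 28\right)\right) 2163218 = \left(1644790 + \left(\left(62 - 186 \sqrt{13}\right) + 28\right)\right) 2163218 = \left(1644790 + \left(90 - 186 \sqrt{13}\right)\right) 2163218 = \left(1644880 - 186 \sqrt{13}\right) 2163218 = 3558234023840 - 402358548 \sqrt{13}$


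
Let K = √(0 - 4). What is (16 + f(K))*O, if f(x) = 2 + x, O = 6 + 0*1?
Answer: 108 + 12*I ≈ 108.0 + 12.0*I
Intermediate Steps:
O = 6 (O = 6 + 0 = 6)
K = 2*I (K = √(-4) = 2*I ≈ 2.0*I)
(16 + f(K))*O = (16 + (2 + 2*I))*6 = (18 + 2*I)*6 = 108 + 12*I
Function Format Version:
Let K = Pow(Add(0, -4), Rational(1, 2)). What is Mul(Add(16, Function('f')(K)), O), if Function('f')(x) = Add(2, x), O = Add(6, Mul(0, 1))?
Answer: Add(108, Mul(12, I)) ≈ Add(108.00, Mul(12.000, I))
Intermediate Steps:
O = 6 (O = Add(6, 0) = 6)
K = Mul(2, I) (K = Pow(-4, Rational(1, 2)) = Mul(2, I) ≈ Mul(2.0000, I))
Mul(Add(16, Function('f')(K)), O) = Mul(Add(16, Add(2, Mul(2, I))), 6) = Mul(Add(18, Mul(2, I)), 6) = Add(108, Mul(12, I))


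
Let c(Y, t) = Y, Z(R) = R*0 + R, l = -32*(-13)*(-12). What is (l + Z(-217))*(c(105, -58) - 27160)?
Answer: 140929495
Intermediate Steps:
l = -4992 (l = 416*(-12) = -4992)
Z(R) = R (Z(R) = 0 + R = R)
(l + Z(-217))*(c(105, -58) - 27160) = (-4992 - 217)*(105 - 27160) = -5209*(-27055) = 140929495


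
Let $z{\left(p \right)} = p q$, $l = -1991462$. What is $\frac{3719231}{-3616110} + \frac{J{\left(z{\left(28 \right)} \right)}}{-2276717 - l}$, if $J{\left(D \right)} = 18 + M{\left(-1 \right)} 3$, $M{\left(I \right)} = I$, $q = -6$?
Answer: $- \frac{7859136893}{7640840430} \approx -1.0286$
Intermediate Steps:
$z{\left(p \right)} = - 6 p$ ($z{\left(p \right)} = p \left(-6\right) = - 6 p$)
$J{\left(D \right)} = 15$ ($J{\left(D \right)} = 18 - 3 = 15$)
$\frac{3719231}{-3616110} + \frac{J{\left(z{\left(28 \right)} \right)}}{-2276717 - l} = \frac{3719231}{-3616110} + \frac{15}{-2276717 - -1991462} = 3719231 \left(- \frac{1}{3616110}\right) + \frac{15}{-2276717 + 1991462} = - \frac{3719231}{3616110} + \frac{15}{-285255} = - \frac{3719231}{3616110} + 15 \left(- \frac{1}{285255}\right) = - \frac{3719231}{3616110} - \frac{1}{19017} = - \frac{7859136893}{7640840430}$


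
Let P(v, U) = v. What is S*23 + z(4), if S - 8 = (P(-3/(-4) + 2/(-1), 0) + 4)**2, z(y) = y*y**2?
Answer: 6751/16 ≈ 421.94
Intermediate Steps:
z(y) = y**3
S = 249/16 (S = 8 + ((-3/(-4) + 2/(-1)) + 4)**2 = 8 + ((-3*(-1/4) + 2*(-1)) + 4)**2 = 8 + ((3/4 - 2) + 4)**2 = 8 + (-5/4 + 4)**2 = 8 + (11/4)**2 = 8 + 121/16 = 249/16 ≈ 15.563)
S*23 + z(4) = (249/16)*23 + 4**3 = 5727/16 + 64 = 6751/16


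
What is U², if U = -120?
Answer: 14400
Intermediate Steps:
U² = (-120)² = 14400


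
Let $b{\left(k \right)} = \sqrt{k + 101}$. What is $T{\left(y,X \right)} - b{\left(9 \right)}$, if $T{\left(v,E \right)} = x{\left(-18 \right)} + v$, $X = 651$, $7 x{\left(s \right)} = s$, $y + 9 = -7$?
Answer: $- \frac{130}{7} - \sqrt{110} \approx -29.06$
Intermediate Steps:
$y = -16$ ($y = -9 - 7 = -16$)
$x{\left(s \right)} = \frac{s}{7}$
$T{\left(v,E \right)} = - \frac{18}{7} + v$ ($T{\left(v,E \right)} = \frac{1}{7} \left(-18\right) + v = - \frac{18}{7} + v$)
$b{\left(k \right)} = \sqrt{101 + k}$
$T{\left(y,X \right)} - b{\left(9 \right)} = \left(- \frac{18}{7} - 16\right) - \sqrt{101 + 9} = - \frac{130}{7} - \sqrt{110}$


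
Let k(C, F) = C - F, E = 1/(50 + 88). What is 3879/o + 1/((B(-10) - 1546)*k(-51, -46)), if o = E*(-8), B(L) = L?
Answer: -260290597/3890 ≈ -66913.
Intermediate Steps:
E = 1/138 ≈ 0.0072464
o = -4/69 (o = (1/138)*(-8) = -4/69 ≈ -0.057971)
3879/o + 1/((B(-10) - 1546)*k(-51, -46)) = 3879/(-4/69) + 1/((-10 - 1546)*(-51 - 1*(-46))) = 3879*(-69/4) + 1/((-1556)*(-51 + 46)) = -267651/4 - 1/1556/(-5) = -267651/4 - 1/1556*(-⅕) = -267651/4 + 1/7780 = -260290597/3890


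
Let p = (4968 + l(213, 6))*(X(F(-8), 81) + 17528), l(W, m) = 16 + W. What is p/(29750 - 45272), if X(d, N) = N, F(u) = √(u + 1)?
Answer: -91513973/15522 ≈ -5895.8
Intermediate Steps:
F(u) = √(1 + u)
p = 91513973 (p = (4968 + (16 + 213))*(81 + 17528) = (4968 + 229)*17609 = 5197*17609 = 91513973)
p/(29750 - 45272) = 91513973/(29750 - 45272) = 91513973/(-15522) = 91513973*(-1/15522) = -91513973/15522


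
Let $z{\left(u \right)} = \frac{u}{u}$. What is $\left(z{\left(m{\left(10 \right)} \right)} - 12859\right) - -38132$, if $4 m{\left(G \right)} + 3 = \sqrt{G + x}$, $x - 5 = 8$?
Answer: $25274$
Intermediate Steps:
$x = 13$ ($x = 5 + 8 = 13$)
$m{\left(G \right)} = - \frac{3}{4} + \frac{\sqrt{13 + G}}{4}$ ($m{\left(G \right)} = - \frac{3}{4} + \frac{\sqrt{G + 13}}{4} = - \frac{3}{4} + \frac{\sqrt{13 + G}}{4}$)
$z{\left(u \right)} = 1$
$\left(z{\left(m{\left(10 \right)} \right)} - 12859\right) - -38132 = \left(1 - 12859\right) - -38132 = \left(1 - 12859\right) + 38132 = -12858 + 38132 = 25274$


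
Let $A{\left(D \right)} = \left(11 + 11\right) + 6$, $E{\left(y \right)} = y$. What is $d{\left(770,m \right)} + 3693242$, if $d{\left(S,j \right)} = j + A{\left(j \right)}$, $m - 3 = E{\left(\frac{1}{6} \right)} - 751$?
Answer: $\frac{22155133}{6} \approx 3.6925 \cdot 10^{6}$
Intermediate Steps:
$A{\left(D \right)} = 28$ ($A{\left(D \right)} = 22 + 6 = 28$)
$m = - \frac{4487}{6}$ ($m = 3 + \left(\frac{1}{6} - 751\right) = 3 - \frac{4505}{6} = - \frac{4487}{6} \approx -747.83$)
$d{\left(S,j \right)} = 28 + j$ ($d{\left(S,j \right)} = j + 28 = 28 + j$)
$d{\left(770,m \right)} + 3693242 = \left(28 - \frac{4487}{6}\right) + 3693242 = - \frac{4319}{6} + 3693242 = \frac{22155133}{6}$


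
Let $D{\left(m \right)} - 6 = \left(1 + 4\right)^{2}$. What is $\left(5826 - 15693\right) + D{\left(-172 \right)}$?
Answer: $-9836$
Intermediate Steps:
$D{\left(m \right)} = 31$ ($D{\left(m \right)} = 6 + \left(1 + 4\right)^{2} = 6 + 5^{2} = 6 + 25 = 31$)
$\left(5826 - 15693\right) + D{\left(-172 \right)} = \left(5826 - 15693\right) + 31 = -9867 + 31 = -9836$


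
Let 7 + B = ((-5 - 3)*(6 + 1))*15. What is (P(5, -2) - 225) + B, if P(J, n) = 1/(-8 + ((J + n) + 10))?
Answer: -5359/5 ≈ -1071.8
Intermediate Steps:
B = -847 (B = -7 + ((-5 - 3)*(6 + 1))*15 = -7 - 8*7*15 = -7 - 56*15 = -7 - 840 = -847)
P(J, n) = 1/(2 + J + n) (P(J, n) = 1/(-8 + (10 + J + n)) = 1/(2 + J + n))
(P(5, -2) - 225) + B = (1/(2 + 5 - 2) - 225) - 847 = (1/5 - 225) - 847 = -1124/5 - 847 = -5359/5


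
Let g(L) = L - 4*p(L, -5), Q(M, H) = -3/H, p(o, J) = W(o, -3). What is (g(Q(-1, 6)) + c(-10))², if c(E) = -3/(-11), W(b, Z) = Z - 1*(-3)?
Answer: 25/484 ≈ 0.051653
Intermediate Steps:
W(b, Z) = 3 + Z (W(b, Z) = Z + 3 = 3 + Z)
p(o, J) = 0 (p(o, J) = 3 - 3 = 0)
c(E) = 3/11 (c(E) = -3*(-1/11) = 3/11)
g(L) = L (g(L) = L - 4*0 = L + 0 = L)
(g(Q(-1, 6)) + c(-10))² = (-3/6 + 3/11)² = (-3*⅙ + 3/11)² = (-½ + 3/11)² = (-5/22)² = 25/484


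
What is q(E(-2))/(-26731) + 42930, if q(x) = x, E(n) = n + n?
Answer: 1147561834/26731 ≈ 42930.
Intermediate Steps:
E(n) = 2*n
q(E(-2))/(-26731) + 42930 = (2*(-2))/(-26731) + 42930 = -4*(-1/26731) + 42930 = 4/26731 + 42930 = 1147561834/26731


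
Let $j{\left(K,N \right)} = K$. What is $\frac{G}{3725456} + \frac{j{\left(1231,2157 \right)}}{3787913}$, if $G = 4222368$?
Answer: $\frac{999909292145}{881981450833} \approx 1.1337$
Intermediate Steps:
$\frac{G}{3725456} + \frac{j{\left(1231,2157 \right)}}{3787913} = \frac{4222368}{3725456} + \frac{1231}{3787913} = 4222368 \cdot \frac{1}{3725456} + 1231 \cdot \frac{1}{3787913} = \frac{263898}{232841} + \frac{1231}{3787913} = \frac{999909292145}{881981450833}$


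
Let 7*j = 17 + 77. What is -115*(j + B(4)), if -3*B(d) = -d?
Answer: -35650/21 ≈ -1697.6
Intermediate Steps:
j = 94/7 (j = (17 + 77)/7 = (⅐)*94 = 94/7 ≈ 13.429)
B(d) = d/3 (B(d) = -(-1)*d/3 = d/3)
-115*(j + B(4)) = -115*(94/7 + (⅓)*4) = -115*(94/7 + 4/3) = -115*310/21 = -35650/21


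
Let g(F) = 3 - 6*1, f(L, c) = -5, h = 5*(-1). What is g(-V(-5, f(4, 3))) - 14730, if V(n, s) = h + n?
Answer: -14733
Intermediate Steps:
h = -5
V(n, s) = -5 + n
g(F) = -3 (g(F) = 3 - 6 = -3)
g(-V(-5, f(4, 3))) - 14730 = -3 - 14730 = -14733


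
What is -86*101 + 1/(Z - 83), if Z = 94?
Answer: -95545/11 ≈ -8685.9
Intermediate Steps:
-86*101 + 1/(Z - 83) = -86*101 + 1/(94 - 83) = -8686 + 1/11 = -95545/11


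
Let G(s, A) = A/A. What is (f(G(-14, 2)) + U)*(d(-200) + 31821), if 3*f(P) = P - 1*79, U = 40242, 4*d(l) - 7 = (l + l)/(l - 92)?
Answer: 93425216522/73 ≈ 1.2798e+9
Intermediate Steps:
G(s, A) = 1
d(l) = 7/4 + l/(2*(-92 + l)) (d(l) = 7/4 + ((l + l)/(l - 92))/4 = 7/4 + ((2*l)/(-92 + l))/4 = 7/4 + (2*l/(-92 + l))/4 = 7/4 + l/(2*(-92 + l)))
f(P) = -79/3 + P/3 (f(P) = (P - 1*79)/3 = (P - 79)/3 = (-79 + P)/3 = -79/3 + P/3)
(f(G(-14, 2)) + U)*(d(-200) + 31821) = ((-79/3 + (1/3)*1) + 40242)*((-644 + 9*(-200))/(4*(-92 - 200)) + 31821) = ((-79/3 + 1/3) + 40242)*((1/4)*(-644 - 1800)/(-292) + 31821) = (-26 + 40242)*((1/4)*(-1/292)*(-2444) + 31821) = 40216*(611/292 + 31821) = 40216*(9292343/292) = 93425216522/73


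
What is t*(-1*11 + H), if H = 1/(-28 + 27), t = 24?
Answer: -288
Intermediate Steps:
H = -1 (H = 1/(-1) = -1)
t*(-1*11 + H) = 24*(-1*11 - 1) = 24*(-11 - 1) = 24*(-12) = -288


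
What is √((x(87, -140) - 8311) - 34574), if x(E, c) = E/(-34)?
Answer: I*√49578018/34 ≈ 207.09*I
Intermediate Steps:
x(E, c) = -E/34 (x(E, c) = E*(-1/34) = -E/34)
√((x(87, -140) - 8311) - 34574) = √((-1/34*87 - 8311) - 34574) = √((-87/34 - 8311) - 34574) = √(-282661/34 - 34574) = √(-1458177/34) = I*√49578018/34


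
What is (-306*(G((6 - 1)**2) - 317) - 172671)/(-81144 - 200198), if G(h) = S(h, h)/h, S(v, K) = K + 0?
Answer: 75975/281342 ≈ 0.27004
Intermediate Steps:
S(v, K) = K
G(h) = 1 (G(h) = h/h = 1)
(-306*(G((6 - 1)**2) - 317) - 172671)/(-81144 - 200198) = (-306*(1 - 317) - 172671)/(-81144 - 200198) = (-306*(-316) - 172671)/(-281342) = (96696 - 172671)*(-1/281342) = -75975*(-1/281342) = 75975/281342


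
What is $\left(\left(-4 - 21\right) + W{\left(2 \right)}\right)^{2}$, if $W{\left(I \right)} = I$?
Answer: $529$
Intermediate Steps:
$\left(\left(-4 - 21\right) + W{\left(2 \right)}\right)^{2} = \left(\left(-4 - 21\right) + 2\right)^{2} = \left(-25 + 2\right)^{2} = \left(-23\right)^{2} = 529$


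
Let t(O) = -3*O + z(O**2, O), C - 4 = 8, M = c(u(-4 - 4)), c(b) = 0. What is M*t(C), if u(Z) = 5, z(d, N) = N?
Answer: 0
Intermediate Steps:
M = 0
C = 12 (C = 4 + 8 = 12)
t(O) = -2*O (t(O) = -3*O + O = -2*O)
M*t(C) = 0*(-2*12) = 0*(-24) = 0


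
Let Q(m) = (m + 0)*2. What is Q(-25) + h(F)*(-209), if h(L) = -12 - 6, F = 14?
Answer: 3712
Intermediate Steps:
h(L) = -18
Q(m) = 2*m (Q(m) = m*2 = 2*m)
Q(-25) + h(F)*(-209) = 2*(-25) - 18*(-209) = -50 + 3762 = 3712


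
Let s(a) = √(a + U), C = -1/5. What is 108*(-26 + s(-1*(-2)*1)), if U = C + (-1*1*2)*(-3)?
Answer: -2808 + 108*√195/5 ≈ -2506.4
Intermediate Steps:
C = -⅕ (C = -1*⅕ = -⅕ ≈ -0.20000)
U = 29/5 (U = -⅕ + (-1*1*2)*(-3) = -⅕ - 1*2*(-3) = -⅕ - 2*(-3) = -⅕ + 6 = 29/5 ≈ 5.8000)
s(a) = √(29/5 + a) (s(a) = √(a + 29/5) = √(29/5 + a))
108*(-26 + s(-1*(-2)*1)) = 108*(-26 + √(145 + 25*(-1*(-2)*1))/5) = 108*(-26 + √(145 + 25*(2*1))/5) = 108*(-26 + √(145 + 25*2)/5) = 108*(-26 + √(145 + 50)/5) = 108*(-26 + √195/5) = -2808 + 108*√195/5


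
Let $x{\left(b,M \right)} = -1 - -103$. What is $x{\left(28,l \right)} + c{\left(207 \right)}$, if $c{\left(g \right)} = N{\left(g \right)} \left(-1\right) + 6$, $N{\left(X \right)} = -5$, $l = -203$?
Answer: $113$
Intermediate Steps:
$c{\left(g \right)} = 11$ ($c{\left(g \right)} = \left(-5\right) \left(-1\right) + 6 = 5 + 6 = 11$)
$x{\left(b,M \right)} = 102$ ($x{\left(b,M \right)} = -1 + 103 = 102$)
$x{\left(28,l \right)} + c{\left(207 \right)} = 102 + 11 = 113$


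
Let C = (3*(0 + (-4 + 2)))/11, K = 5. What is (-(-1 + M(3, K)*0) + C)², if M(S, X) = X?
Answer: 25/121 ≈ 0.20661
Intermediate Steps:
C = -6/11 (C = (3*(0 - 2))*(1/11) = (3*(-2))*(1/11) = -6*1/11 = -6/11 ≈ -0.54545)
(-(-1 + M(3, K)*0) + C)² = (-(-1 + 5*0) - 6/11)² = (-(-1 + 0) - 6/11)² = (-1*(-1) - 6/11)² = (1 - 6/11)² = (5/11)² = 25/121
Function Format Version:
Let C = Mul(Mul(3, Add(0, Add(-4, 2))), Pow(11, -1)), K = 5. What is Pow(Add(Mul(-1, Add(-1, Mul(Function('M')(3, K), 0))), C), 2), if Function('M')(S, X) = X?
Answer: Rational(25, 121) ≈ 0.20661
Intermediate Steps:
C = Rational(-6, 11) (C = Mul(Mul(3, Add(0, -2)), Rational(1, 11)) = Mul(Mul(3, -2), Rational(1, 11)) = Mul(-6, Rational(1, 11)) = Rational(-6, 11) ≈ -0.54545)
Pow(Add(Mul(-1, Add(-1, Mul(Function('M')(3, K), 0))), C), 2) = Pow(Add(Mul(-1, Add(-1, Mul(5, 0))), Rational(-6, 11)), 2) = Pow(Add(Mul(-1, Add(-1, 0)), Rational(-6, 11)), 2) = Pow(Add(Mul(-1, -1), Rational(-6, 11)), 2) = Pow(Add(1, Rational(-6, 11)), 2) = Pow(Rational(5, 11), 2) = Rational(25, 121)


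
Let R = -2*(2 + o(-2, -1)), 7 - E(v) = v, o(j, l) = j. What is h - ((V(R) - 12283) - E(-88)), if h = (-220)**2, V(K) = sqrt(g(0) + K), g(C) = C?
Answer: 60778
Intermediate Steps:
E(v) = 7 - v
R = 0 (R = -2*(2 - 2) = -2*0 = 0)
V(K) = sqrt(K) (V(K) = sqrt(0 + K) = sqrt(K))
h = 48400
h - ((V(R) - 12283) - E(-88)) = 48400 - ((sqrt(0) - 12283) - (7 - 1*(-88))) = 48400 - ((0 - 12283) - (7 + 88)) = 48400 - (-12283 - 1*95) = 48400 - (-12283 - 95) = 48400 - 1*(-12378) = 48400 + 12378 = 60778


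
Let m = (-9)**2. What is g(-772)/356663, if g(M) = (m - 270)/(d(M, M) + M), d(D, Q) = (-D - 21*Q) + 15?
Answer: -7/214354463 ≈ -3.2656e-8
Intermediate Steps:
m = 81
d(D, Q) = 15 - D - 21*Q
g(M) = -189/(15 - 21*M) (g(M) = (81 - 270)/((15 - M - 21*M) + M) = -189/((15 - 22*M) + M) = -189/(15 - 21*M))
g(-772)/356663 = (63/(-5 + 7*(-772)))/356663 = (63/(-5 - 5404))*(1/356663) = (63/(-5409))*(1/356663) = (63*(-1/5409))*(1/356663) = -7/601*1/356663 = -7/214354463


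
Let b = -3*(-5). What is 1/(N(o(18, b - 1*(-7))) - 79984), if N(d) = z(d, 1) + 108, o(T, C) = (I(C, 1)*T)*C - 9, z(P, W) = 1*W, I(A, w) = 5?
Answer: -1/79875 ≈ -1.2520e-5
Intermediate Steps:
b = 15
z(P, W) = W
o(T, C) = -9 + 5*C*T (o(T, C) = (5*T)*C - 9 = 5*C*T - 9 = -9 + 5*C*T)
N(d) = 109 (N(d) = 1 + 108 = 109)
1/(N(o(18, b - 1*(-7))) - 79984) = 1/(109 - 79984) = 1/(-79875) = -1/79875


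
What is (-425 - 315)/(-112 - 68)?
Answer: 37/9 ≈ 4.1111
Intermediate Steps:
(-425 - 315)/(-112 - 68) = -740/(-180) = -740*(-1/180) = 37/9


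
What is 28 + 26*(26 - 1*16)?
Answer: 288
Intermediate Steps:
28 + 26*(26 - 1*16) = 28 + 26*(26 - 16) = 28 + 26*10 = 28 + 260 = 288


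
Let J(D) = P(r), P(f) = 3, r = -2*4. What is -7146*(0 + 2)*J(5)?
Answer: -42876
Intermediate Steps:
r = -8
J(D) = 3
-7146*(0 + 2)*J(5) = -7146*(0 + 2)*3 = -14292*3 = -7146*6 = -42876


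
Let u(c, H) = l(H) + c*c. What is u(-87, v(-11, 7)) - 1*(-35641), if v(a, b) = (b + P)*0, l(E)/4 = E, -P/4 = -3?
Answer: 43210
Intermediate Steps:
P = 12 (P = -4*(-3) = 12)
l(E) = 4*E
v(a, b) = 0 (v(a, b) = (b + 12)*0 = (12 + b)*0 = 0)
u(c, H) = c**2 + 4*H (u(c, H) = 4*H + c*c = 4*H + c**2 = c**2 + 4*H)
u(-87, v(-11, 7)) - 1*(-35641) = ((-87)**2 + 4*0) - 1*(-35641) = (7569 + 0) + 35641 = 7569 + 35641 = 43210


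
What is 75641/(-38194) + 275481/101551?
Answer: 2840302123/3878638894 ≈ 0.73229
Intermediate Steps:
75641/(-38194) + 275481/101551 = 75641*(-1/38194) + 275481*(1/101551) = -75641/38194 + 275481/101551 = 2840302123/3878638894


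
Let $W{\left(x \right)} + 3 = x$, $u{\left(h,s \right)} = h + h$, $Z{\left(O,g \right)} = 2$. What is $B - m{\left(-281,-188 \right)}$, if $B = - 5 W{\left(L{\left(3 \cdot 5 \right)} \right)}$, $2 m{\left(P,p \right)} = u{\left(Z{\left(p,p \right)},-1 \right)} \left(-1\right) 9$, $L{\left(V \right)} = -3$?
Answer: $48$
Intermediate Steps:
$u{\left(h,s \right)} = 2 h$
$m{\left(P,p \right)} = -18$ ($m{\left(P,p \right)} = \frac{2 \cdot 2 \left(-1\right) 9}{2} = \frac{4 \left(-1\right) 9}{2} = \frac{\left(-4\right) 9}{2} = \frac{1}{2} \left(-36\right) = -18$)
$W{\left(x \right)} = -3 + x$
$B = 30$ ($B = - 5 \left(-3 - 3\right) = \left(-5\right) \left(-6\right) = 30$)
$B - m{\left(-281,-188 \right)} = 30 - -18 = 30 + 18 = 48$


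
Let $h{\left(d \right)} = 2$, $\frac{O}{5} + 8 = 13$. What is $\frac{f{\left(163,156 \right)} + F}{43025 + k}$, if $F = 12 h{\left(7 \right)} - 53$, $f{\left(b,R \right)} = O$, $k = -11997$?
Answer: $- \frac{1}{7757} \approx -0.00012892$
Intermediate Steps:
$O = 25$ ($O = -40 + 5 \cdot 13 = -40 + 65 = 25$)
$f{\left(b,R \right)} = 25$
$F = -29$ ($F = 12 \cdot 2 - 53 = 24 - 53 = -29$)
$\frac{f{\left(163,156 \right)} + F}{43025 + k} = \frac{25 - 29}{43025 - 11997} = - \frac{4}{31028} = \left(-4\right) \frac{1}{31028} = - \frac{1}{7757}$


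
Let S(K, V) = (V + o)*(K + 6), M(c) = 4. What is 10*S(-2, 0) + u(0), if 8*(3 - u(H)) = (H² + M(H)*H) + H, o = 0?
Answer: 3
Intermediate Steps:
S(K, V) = V*(6 + K) (S(K, V) = (V + 0)*(K + 6) = V*(6 + K))
u(H) = 3 - 5*H/8 - H²/8 (u(H) = 3 - ((H² + 4*H) + H)/8 = 3 - (H² + 5*H)/8 = 3 + (-5*H/8 - H²/8) = 3 - 5*H/8 - H²/8)
10*S(-2, 0) + u(0) = 10*(0*(6 - 2)) + (3 - 5/8*0 - ⅛*0²) = 10*(0*4) + (3 + 0 - ⅛*0) = 10*0 + (3 + 0 + 0) = 0 + 3 = 3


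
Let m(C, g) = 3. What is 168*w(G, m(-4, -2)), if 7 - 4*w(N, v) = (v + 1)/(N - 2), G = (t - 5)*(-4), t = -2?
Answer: 3738/13 ≈ 287.54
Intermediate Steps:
G = 28 (G = (-2 - 5)*(-4) = -7*(-4) = 28)
w(N, v) = 7/4 - (1 + v)/(4*(-2 + N)) (w(N, v) = 7/4 - (v + 1)/(4*(N - 2)) = 7/4 - (1 + v)/(4*(-2 + N)))
168*w(G, m(-4, -2)) = 168*((-15 - 1*3 + 7*28)/(4*(-2 + 28))) = 168*((¼)*(-15 - 3 + 196)/26) = 168*((¼)*(1/26)*178) = 168*(89/52) = 3738/13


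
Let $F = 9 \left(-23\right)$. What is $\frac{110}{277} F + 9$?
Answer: $- \frac{20277}{277} \approx -73.202$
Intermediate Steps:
$F = -207$
$\frac{110}{277} F + 9 = \frac{110}{277} \left(-207\right) + 9 = - \frac{22770}{277} + 9 = - \frac{20277}{277}$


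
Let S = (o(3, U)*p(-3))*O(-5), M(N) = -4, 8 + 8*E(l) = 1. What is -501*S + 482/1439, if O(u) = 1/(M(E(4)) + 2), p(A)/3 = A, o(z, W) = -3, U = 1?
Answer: 19466317/2878 ≈ 6763.8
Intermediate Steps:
E(l) = -7/8 (E(l) = -1 + (⅛)*1 = -1 + ⅛ = -7/8)
p(A) = 3*A
O(u) = -½ (O(u) = 1/(-4 + 2) = 1/(-2) = -½)
S = -27/2 (S = -9*(-3)*(-½) = -3*(-9)*(-½) = 27*(-½) = -27/2 ≈ -13.500)
-501*S + 482/1439 = -501*(-27/2) + 482/1439 = 13527/2 + 482*(1/1439) = 13527/2 + 482/1439 = 19466317/2878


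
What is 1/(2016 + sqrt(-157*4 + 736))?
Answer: 56/112893 - sqrt(3)/677358 ≈ 0.00049349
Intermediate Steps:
1/(2016 + sqrt(-157*4 + 736)) = 1/(2016 + sqrt(-628 + 736)) = 1/(2016 + sqrt(108)) = 1/(2016 + 6*sqrt(3))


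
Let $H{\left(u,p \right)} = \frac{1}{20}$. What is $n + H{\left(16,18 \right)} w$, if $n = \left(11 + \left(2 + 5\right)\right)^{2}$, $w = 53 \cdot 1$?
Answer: $\frac{6533}{20} \approx 326.65$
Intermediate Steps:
$w = 53$
$H{\left(u,p \right)} = \frac{1}{20}$
$n = 324$ ($n = \left(11 + 7\right)^{2} = 18^{2} = 324$)
$n + H{\left(16,18 \right)} w = 324 + \frac{1}{20} \cdot 53 = 324 + \frac{53}{20} = \frac{6533}{20}$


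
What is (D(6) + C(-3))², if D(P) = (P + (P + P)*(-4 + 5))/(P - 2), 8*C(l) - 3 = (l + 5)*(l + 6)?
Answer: 2025/64 ≈ 31.641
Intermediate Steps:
C(l) = 3/8 + (5 + l)*(6 + l)/8 (C(l) = 3/8 + ((l + 5)*(l + 6))/8 = 3/8 + ((5 + l)*(6 + l))/8 = 3/8 + (5 + l)*(6 + l)/8)
D(P) = 3*P/(-2 + P) (D(P) = (P + (2*P)*1)/(-2 + P) = (P + 2*P)/(-2 + P) = (3*P)/(-2 + P) = 3*P/(-2 + P))
(D(6) + C(-3))² = (3*6/(-2 + 6) + (33/8 + (⅛)*(-3)² + (11/8)*(-3)))² = (3*6/4 + (33/8 + (⅛)*9 - 33/8))² = (3*6*(¼) + (33/8 + 9/8 - 33/8))² = (9/2 + 9/8)² = (45/8)² = 2025/64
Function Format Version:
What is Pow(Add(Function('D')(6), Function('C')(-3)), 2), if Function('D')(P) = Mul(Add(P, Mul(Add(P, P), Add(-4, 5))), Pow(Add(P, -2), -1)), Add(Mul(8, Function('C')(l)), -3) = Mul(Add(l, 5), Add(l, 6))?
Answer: Rational(2025, 64) ≈ 31.641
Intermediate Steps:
Function('C')(l) = Add(Rational(3, 8), Mul(Rational(1, 8), Add(5, l), Add(6, l))) (Function('C')(l) = Add(Rational(3, 8), Mul(Rational(1, 8), Mul(Add(l, 5), Add(l, 6)))) = Add(Rational(3, 8), Mul(Rational(1, 8), Mul(Add(5, l), Add(6, l)))) = Add(Rational(3, 8), Mul(Rational(1, 8), Add(5, l), Add(6, l))))
Function('D')(P) = Mul(3, P, Pow(Add(-2, P), -1)) (Function('D')(P) = Mul(Add(P, Mul(Mul(2, P), 1)), Pow(Add(-2, P), -1)) = Mul(Add(P, Mul(2, P)), Pow(Add(-2, P), -1)) = Mul(Mul(3, P), Pow(Add(-2, P), -1)) = Mul(3, P, Pow(Add(-2, P), -1)))
Pow(Add(Function('D')(6), Function('C')(-3)), 2) = Pow(Add(Mul(3, 6, Pow(Add(-2, 6), -1)), Add(Rational(33, 8), Mul(Rational(1, 8), Pow(-3, 2)), Mul(Rational(11, 8), -3))), 2) = Pow(Add(Mul(3, 6, Pow(4, -1)), Add(Rational(33, 8), Mul(Rational(1, 8), 9), Rational(-33, 8))), 2) = Pow(Add(Mul(3, 6, Rational(1, 4)), Add(Rational(33, 8), Rational(9, 8), Rational(-33, 8))), 2) = Pow(Add(Rational(9, 2), Rational(9, 8)), 2) = Pow(Rational(45, 8), 2) = Rational(2025, 64)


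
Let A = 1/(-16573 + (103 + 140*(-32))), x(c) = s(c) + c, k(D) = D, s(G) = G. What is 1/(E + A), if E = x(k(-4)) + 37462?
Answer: 20950/784661299 ≈ 2.6699e-5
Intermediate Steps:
x(c) = 2*c (x(c) = c + c = 2*c)
E = 37454 (E = 2*(-4) + 37462 = -8 + 37462 = 37454)
A = -1/20950 (A = 1/(-16573 + (103 - 4480)) = 1/(-16573 - 4377) = 1/(-20950) = -1/20950 ≈ -4.7733e-5)
1/(E + A) = 1/(37454 - 1/20950) = 1/(784661299/20950) = 20950/784661299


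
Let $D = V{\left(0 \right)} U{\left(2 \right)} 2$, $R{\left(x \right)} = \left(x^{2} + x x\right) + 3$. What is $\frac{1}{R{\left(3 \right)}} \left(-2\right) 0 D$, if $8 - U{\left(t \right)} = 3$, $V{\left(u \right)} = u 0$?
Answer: $0$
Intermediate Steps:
$R{\left(x \right)} = 3 + 2 x^{2}$ ($R{\left(x \right)} = \left(x^{2} + x^{2}\right) + 3 = 2 x^{2} + 3 = 3 + 2 x^{2}$)
$V{\left(u \right)} = 0$
$U{\left(t \right)} = 5$ ($U{\left(t \right)} = 8 - 3 = 5$)
$D = 0$ ($D = 0 \cdot 5 \cdot 2 = 0 \cdot 2 = 0$)
$\frac{1}{R{\left(3 \right)}} \left(-2\right) 0 D = \frac{1}{3 + 2 \cdot 3^{2}} \left(-2\right) 0 \cdot 0 = \frac{1}{3 + 2 \cdot 9} \left(-2\right) 0 = \frac{1}{3 + 18} \left(-2\right) 0 = \frac{1}{21} \left(-2\right) 0 = \left(- \frac{2}{21}\right) 0 = 0$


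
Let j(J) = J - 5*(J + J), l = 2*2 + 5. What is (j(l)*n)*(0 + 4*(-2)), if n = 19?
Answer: 12312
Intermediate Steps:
l = 9 (l = 4 + 5 = 9)
j(J) = -9*J (j(J) = J - 10*J = -9*J)
(j(l)*n)*(0 + 4*(-2)) = (-9*9*19)*(0 + 4*(-2)) = (-81*19)*(0 - 8) = -1539*(-8) = 12312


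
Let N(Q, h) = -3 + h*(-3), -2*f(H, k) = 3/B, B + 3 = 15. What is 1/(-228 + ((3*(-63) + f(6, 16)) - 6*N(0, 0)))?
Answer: -8/3193 ≈ -0.0025055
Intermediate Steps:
B = 12 (B = -3 + 15 = 12)
f(H, k) = -⅛ (f(H, k) = -3/(2*12) = -½*¼ = -⅛)
N(Q, h) = -3 - 3*h
1/(-228 + ((3*(-63) + f(6, 16)) - 6*N(0, 0))) = 1/(-228 + ((3*(-63) - ⅛) - 6*(-3 - 3*0))) = 1/(-228 + ((-189 - ⅛) - 6*(-3 + 0))) = 1/(-228 + (-1513/8 - 6*(-3))) = 1/(-228 + (-1513/8 + 18)) = 1/(-228 - 1369/8) = 1/(-3193/8) = -8/3193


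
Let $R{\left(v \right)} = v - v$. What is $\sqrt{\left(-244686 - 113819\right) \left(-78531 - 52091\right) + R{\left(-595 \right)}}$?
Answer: $\sqrt{46828640110} \approx 2.164 \cdot 10^{5}$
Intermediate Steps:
$R{\left(v \right)} = 0$
$\sqrt{\left(-244686 - 113819\right) \left(-78531 - 52091\right) + R{\left(-595 \right)}} = \sqrt{\left(-244686 - 113819\right) \left(-78531 - 52091\right) + 0} = \sqrt{\left(-358505\right) \left(-130622\right) + 0} = \sqrt{46828640110 + 0} = \sqrt{46828640110}$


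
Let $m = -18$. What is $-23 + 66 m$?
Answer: $-1211$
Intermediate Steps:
$-23 + 66 m = -23 + 66 \left(-18\right) = -23 - 1188 = -1211$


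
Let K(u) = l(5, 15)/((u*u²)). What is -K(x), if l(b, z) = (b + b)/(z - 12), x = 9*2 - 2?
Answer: -5/6144 ≈ -0.00081380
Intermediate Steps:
x = 16 (x = 18 - 2 = 16)
l(b, z) = 2*b/(-12 + z) (l(b, z) = (2*b)/(-12 + z) = 2*b/(-12 + z))
K(u) = 10/(3*u³) (K(u) = (2*5/(-12 + 15))/((u*u²)) = (2*5/3)/(u³) = (2*5*(⅓))/u³ = 10/(3*u³))
-K(x) = -10/(3*16³) = -10/(3*4096) = -1*5/6144 = -5/6144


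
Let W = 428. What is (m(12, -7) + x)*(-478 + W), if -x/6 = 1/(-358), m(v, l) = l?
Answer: 62500/179 ≈ 349.16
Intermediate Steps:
x = 3/179 (x = -6/(-358) = -6*(-1/358) = 3/179 ≈ 0.016760)
(m(12, -7) + x)*(-478 + W) = (-7 + 3/179)*(-478 + 428) = -1250/179*(-50) = 62500/179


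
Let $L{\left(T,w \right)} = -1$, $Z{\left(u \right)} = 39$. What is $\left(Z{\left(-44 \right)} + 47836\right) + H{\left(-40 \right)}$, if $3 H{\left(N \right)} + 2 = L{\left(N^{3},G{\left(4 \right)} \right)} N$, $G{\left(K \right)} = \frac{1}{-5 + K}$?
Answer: $\frac{143663}{3} \approx 47888.0$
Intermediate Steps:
$H{\left(N \right)} = - \frac{2}{3} - \frac{N}{3}$ ($H{\left(N \right)} = - \frac{2}{3} + \frac{\left(-1\right) N}{3} = - \frac{2}{3} - \frac{N}{3}$)
$\left(Z{\left(-44 \right)} + 47836\right) + H{\left(-40 \right)} = \left(39 + 47836\right) - - \frac{38}{3} = 47875 + \left(- \frac{2}{3} + \frac{40}{3}\right) = 47875 + \frac{38}{3} = \frac{143663}{3}$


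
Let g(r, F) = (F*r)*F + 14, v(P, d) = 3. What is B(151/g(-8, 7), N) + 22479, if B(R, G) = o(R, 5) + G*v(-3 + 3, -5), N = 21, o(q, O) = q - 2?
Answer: 8519969/378 ≈ 22540.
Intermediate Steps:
o(q, O) = -2 + q
g(r, F) = 14 + r*F**2 (g(r, F) = r*F**2 + 14 = 14 + r*F**2)
B(R, G) = -2 + R + 3*G (B(R, G) = (-2 + R) + G*3 = (-2 + R) + 3*G = -2 + R + 3*G)
B(151/g(-8, 7), N) + 22479 = (-2 + 151/(14 - 8*7**2) + 3*21) + 22479 = (-2 + 151/(14 - 8*49) + 63) + 22479 = (-2 + 151/(14 - 392) + 63) + 22479 = (-2 + 151/(-378) + 63) + 22479 = (-2 + 151*(-1/378) + 63) + 22479 = (-2 - 151/378 + 63) + 22479 = 22907/378 + 22479 = 8519969/378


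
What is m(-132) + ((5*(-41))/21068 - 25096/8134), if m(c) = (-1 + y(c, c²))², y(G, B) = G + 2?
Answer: 1470150309517/85683556 ≈ 17158.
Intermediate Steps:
y(G, B) = 2 + G
m(c) = (1 + c)² (m(c) = (-1 + (2 + c))² = (1 + c)²)
m(-132) + ((5*(-41))/21068 - 25096/8134) = (1 - 132)² + ((5*(-41))/21068 - 25096/8134) = (-131)² + (-205*1/21068 - 25096*1/8134) = 17161 + (-205/21068 - 12548/4067) = 17161 - 265194999/85683556 = 1470150309517/85683556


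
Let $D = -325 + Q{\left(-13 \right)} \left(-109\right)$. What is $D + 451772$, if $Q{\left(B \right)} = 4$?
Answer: $451011$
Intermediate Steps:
$D = -761$ ($D = -325 + 4 \left(-109\right) = -325 - 436 = -761$)
$D + 451772 = -761 + 451772 = 451011$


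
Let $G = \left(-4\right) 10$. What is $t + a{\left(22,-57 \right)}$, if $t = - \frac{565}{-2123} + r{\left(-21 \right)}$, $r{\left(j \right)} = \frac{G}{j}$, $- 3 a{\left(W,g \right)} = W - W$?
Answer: $\frac{96785}{44583} \approx 2.1709$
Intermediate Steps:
$G = -40$
$a{\left(W,g \right)} = 0$ ($a{\left(W,g \right)} = - \frac{W - W}{3} = \left(- \frac{1}{3}\right) 0 = 0$)
$r{\left(j \right)} = - \frac{40}{j}$
$t = \frac{96785}{44583}$ ($t = - \frac{565}{-2123} - \frac{40}{-21} = \left(-565\right) \left(- \frac{1}{2123}\right) - - \frac{40}{21} = \frac{565}{2123} + \frac{40}{21} = \frac{96785}{44583} \approx 2.1709$)
$t + a{\left(22,-57 \right)} = \frac{96785}{44583} + 0 = \frac{96785}{44583}$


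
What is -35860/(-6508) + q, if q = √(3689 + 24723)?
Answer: 8965/1627 + 2*√7103 ≈ 174.07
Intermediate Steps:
q = 2*√7103 (q = √28412 = 2*√7103 ≈ 168.56)
-35860/(-6508) + q = -35860/(-6508) + 2*√7103 = -35860*(-1/6508) + 2*√7103 = 8965/1627 + 2*√7103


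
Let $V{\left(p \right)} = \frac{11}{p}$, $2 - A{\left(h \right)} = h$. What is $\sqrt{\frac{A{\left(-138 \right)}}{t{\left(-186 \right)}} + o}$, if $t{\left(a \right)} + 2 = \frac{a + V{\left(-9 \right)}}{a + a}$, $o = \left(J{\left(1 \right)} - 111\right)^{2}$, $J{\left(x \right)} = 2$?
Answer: $\frac{\sqrt{295984591681}}{5011} \approx 108.57$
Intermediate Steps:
$A{\left(h \right)} = 2 - h$
$o = 11881$ ($o = \left(2 - 111\right)^{2} = \left(-109\right)^{2} = 11881$)
$t{\left(a \right)} = -2 + \frac{- \frac{11}{9} + a}{2 a}$ ($t{\left(a \right)} = -2 + \frac{a + \frac{11}{-9}}{a + a} = -2 + \frac{a + 11 \left(- \frac{1}{9}\right)}{2 a} = -2 + \left(a - \frac{11}{9}\right) \frac{1}{2 a} = -2 + \left(- \frac{11}{9} + a\right) \frac{1}{2 a} = -2 + \frac{- \frac{11}{9} + a}{2 a}$)
$\sqrt{\frac{A{\left(-138 \right)}}{t{\left(-186 \right)}} + o} = \sqrt{\frac{2 - -138}{\frac{1}{18} \frac{1}{-186} \left(-11 - -5022\right)} + 11881} = \sqrt{\frac{2 + 138}{\frac{1}{18} \left(- \frac{1}{186}\right) \left(-11 + 5022\right)} + 11881} = \sqrt{\frac{140}{\frac{1}{18} \left(- \frac{1}{186}\right) 5011} + 11881} = \sqrt{\frac{140}{- \frac{5011}{3348}} + 11881} = \sqrt{140 \left(- \frac{3348}{5011}\right) + 11881} = \sqrt{- \frac{468720}{5011} + 11881} = \sqrt{\frac{59066971}{5011}} = \frac{\sqrt{295984591681}}{5011}$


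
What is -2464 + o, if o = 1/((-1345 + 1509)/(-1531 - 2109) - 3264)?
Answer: -7318773294/2970281 ≈ -2464.0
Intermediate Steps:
o = -910/2970281 (o = 1/(164/(-3640) - 3264) = 1/(164*(-1/3640) - 3264) = 1/(-41/910 - 3264) = 1/(-2970281/910) = -910/2970281 ≈ -0.00030637)
-2464 + o = -2464 - 910/2970281 = -7318773294/2970281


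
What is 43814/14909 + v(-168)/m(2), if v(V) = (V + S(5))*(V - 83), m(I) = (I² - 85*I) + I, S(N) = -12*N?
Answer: -211506689/611269 ≈ -346.01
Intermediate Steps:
m(I) = I² - 84*I
v(V) = (-83 + V)*(-60 + V) (v(V) = (V - 12*5)*(V - 83) = (V - 60)*(-83 + V) = (-60 + V)*(-83 + V) = (-83 + V)*(-60 + V))
43814/14909 + v(-168)/m(2) = 43814/14909 + (4980 + (-168)² - 143*(-168))/((2*(-84 + 2))) = 43814*(1/14909) + (4980 + 28224 + 24024)/((2*(-82))) = 43814/14909 + 57228/(-164) = 43814/14909 + 57228*(-1/164) = 43814/14909 - 14307/41 = -211506689/611269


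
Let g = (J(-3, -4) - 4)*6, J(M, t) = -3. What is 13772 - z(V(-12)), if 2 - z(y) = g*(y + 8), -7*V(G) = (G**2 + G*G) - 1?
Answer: 15156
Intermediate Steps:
V(G) = 1/7 - 2*G**2/7 (V(G) = -((G**2 + G*G) - 1)/7 = -((G**2 + G**2) - 1)/7 = -(2*G**2 - 1)/7 = -(-1 + 2*G**2)/7 = 1/7 - 2*G**2/7)
g = -42 (g = (-3 - 4)*6 = -7*6 = -42)
z(y) = 338 + 42*y (z(y) = 2 - (-42)*(y + 8) = 2 - (-42)*(8 + y) = 2 - (-336 - 42*y) = 2 + (336 + 42*y) = 338 + 42*y)
13772 - z(V(-12)) = 13772 - (338 + 42*(1/7 - 2/7*(-12)**2)) = 13772 - (338 + 42*(1/7 - 2/7*144)) = 13772 - (338 + 42*(1/7 - 288/7)) = 13772 - (338 + 42*(-41)) = 13772 - (338 - 1722) = 13772 - 1*(-1384) = 13772 + 1384 = 15156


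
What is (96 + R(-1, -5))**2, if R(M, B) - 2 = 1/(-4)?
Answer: 152881/16 ≈ 9555.1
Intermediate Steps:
R(M, B) = 7/4 (R(M, B) = 2 + 1/(-4) = 2 - 1/4 = 7/4)
(96 + R(-1, -5))**2 = (96 + 7/4)**2 = (391/4)**2 = 152881/16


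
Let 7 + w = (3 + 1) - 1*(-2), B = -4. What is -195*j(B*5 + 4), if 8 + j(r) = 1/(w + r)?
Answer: 26715/17 ≈ 1571.5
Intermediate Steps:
w = -1 (w = -7 + ((3 + 1) - 1*(-2)) = -7 + (4 + 2) = -7 + 6 = -1)
j(r) = -8 + 1/(-1 + r)
-195*j(B*5 + 4) = -195*(9 - 8*(-4*5 + 4))/(-1 + (-4*5 + 4)) = -195*(9 - 8*(-20 + 4))/(-1 + (-20 + 4)) = -195*(9 - 8*(-16))/(-1 - 16) = -195*(9 + 128)/(-17) = -(-195)*137/17 = -195*(-137/17) = 26715/17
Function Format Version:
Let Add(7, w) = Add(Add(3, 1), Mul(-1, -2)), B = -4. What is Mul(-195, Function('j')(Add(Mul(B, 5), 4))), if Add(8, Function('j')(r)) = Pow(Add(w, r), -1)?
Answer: Rational(26715, 17) ≈ 1571.5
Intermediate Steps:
w = -1 (w = Add(-7, Add(Add(3, 1), Mul(-1, -2))) = Add(-7, Add(4, 2)) = Add(-7, 6) = -1)
Function('j')(r) = Add(-8, Pow(Add(-1, r), -1))
Mul(-195, Function('j')(Add(Mul(B, 5), 4))) = Mul(-195, Mul(Pow(Add(-1, Add(Mul(-4, 5), 4)), -1), Add(9, Mul(-8, Add(Mul(-4, 5), 4))))) = Mul(-195, Mul(Pow(Add(-1, Add(-20, 4)), -1), Add(9, Mul(-8, Add(-20, 4))))) = Mul(-195, Mul(Pow(Add(-1, -16), -1), Add(9, Mul(-8, -16)))) = Mul(-195, Mul(Pow(-17, -1), Add(9, 128))) = Mul(-195, Mul(Rational(-1, 17), 137)) = Mul(-195, Rational(-137, 17)) = Rational(26715, 17)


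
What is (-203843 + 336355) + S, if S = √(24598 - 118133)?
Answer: 132512 + I*√93535 ≈ 1.3251e+5 + 305.83*I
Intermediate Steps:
S = I*√93535 (S = √(-93535) = I*√93535 ≈ 305.83*I)
(-203843 + 336355) + S = (-203843 + 336355) + I*√93535 = 132512 + I*√93535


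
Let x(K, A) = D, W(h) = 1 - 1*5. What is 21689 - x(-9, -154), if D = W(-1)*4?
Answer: 21705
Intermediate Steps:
W(h) = -4 (W(h) = 1 - 5 = -4)
D = -16 (D = -4*4 = -16)
x(K, A) = -16
21689 - x(-9, -154) = 21689 - 1*(-16) = 21689 + 16 = 21705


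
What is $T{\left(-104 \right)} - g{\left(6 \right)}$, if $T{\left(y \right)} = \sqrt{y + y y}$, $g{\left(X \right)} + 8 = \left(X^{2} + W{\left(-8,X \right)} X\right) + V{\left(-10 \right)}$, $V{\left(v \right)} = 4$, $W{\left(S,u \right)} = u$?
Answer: $-68 + 2 \sqrt{2678} \approx 35.499$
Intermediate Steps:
$g{\left(X \right)} = -4 + 2 X^{2}$ ($g{\left(X \right)} = -8 + \left(\left(X^{2} + X X\right) + 4\right) = -8 + \left(\left(X^{2} + X^{2}\right) + 4\right) = -8 + \left(2 X^{2} + 4\right) = -8 + \left(4 + 2 X^{2}\right) = -4 + 2 X^{2}$)
$T{\left(y \right)} = \sqrt{y + y^{2}}$
$T{\left(-104 \right)} - g{\left(6 \right)} = \sqrt{- 104 \left(1 - 104\right)} - \left(-4 + 2 \cdot 6^{2}\right) = \sqrt{\left(-104\right) \left(-103\right)} - \left(-4 + 2 \cdot 36\right) = \sqrt{10712} - \left(-4 + 72\right) = 2 \sqrt{2678} - 68 = -68 + 2 \sqrt{2678}$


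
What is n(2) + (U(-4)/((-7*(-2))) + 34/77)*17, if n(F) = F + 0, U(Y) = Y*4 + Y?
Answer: -1138/77 ≈ -14.779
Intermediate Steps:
U(Y) = 5*Y (U(Y) = 4*Y + Y = 5*Y)
n(F) = F
n(2) + (U(-4)/((-7*(-2))) + 34/77)*17 = 2 + ((5*(-4))/((-7*(-2))) + 34/77)*17 = 2 + (-20/14 + 34*(1/77))*17 = 2 + (-20*1/14 + 34/77)*17 = 2 + (-10/7 + 34/77)*17 = 2 - 76/77*17 = 2 - 1292/77 = -1138/77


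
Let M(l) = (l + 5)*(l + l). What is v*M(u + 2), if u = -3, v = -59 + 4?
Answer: 440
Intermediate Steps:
v = -55
M(l) = 2*l*(5 + l) (M(l) = (5 + l)*(2*l) = 2*l*(5 + l))
v*M(u + 2) = -110*(-3 + 2)*(5 + (-3 + 2)) = -110*(-1)*(5 - 1) = -110*(-1)*4 = -55*(-8) = 440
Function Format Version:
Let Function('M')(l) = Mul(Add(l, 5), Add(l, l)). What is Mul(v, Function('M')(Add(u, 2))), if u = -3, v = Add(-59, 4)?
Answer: 440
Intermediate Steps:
v = -55
Function('M')(l) = Mul(2, l, Add(5, l)) (Function('M')(l) = Mul(Add(5, l), Mul(2, l)) = Mul(2, l, Add(5, l)))
Mul(v, Function('M')(Add(u, 2))) = Mul(-55, Mul(2, Add(-3, 2), Add(5, Add(-3, 2)))) = Mul(-55, Mul(2, -1, Add(5, -1))) = Mul(-55, Mul(2, -1, 4)) = Mul(-55, -8) = 440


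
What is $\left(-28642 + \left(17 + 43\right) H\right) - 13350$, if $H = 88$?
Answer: $-36712$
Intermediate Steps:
$\left(-28642 + \left(17 + 43\right) H\right) - 13350 = \left(-28642 + \left(17 + 43\right) 88\right) - 13350 = \left(-28642 + 60 \cdot 88\right) - 13350 = \left(-28642 + 5280\right) - 13350 = -23362 - 13350 = -36712$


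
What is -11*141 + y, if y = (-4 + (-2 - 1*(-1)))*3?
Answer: -1566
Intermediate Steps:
y = -15 (y = (-4 + (-2 + 1))*3 = (-4 - 1)*3 = -5*3 = -15)
-11*141 + y = -11*141 - 15 = -1551 - 15 = -1566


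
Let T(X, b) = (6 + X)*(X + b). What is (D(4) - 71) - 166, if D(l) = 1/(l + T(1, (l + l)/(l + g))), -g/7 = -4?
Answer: -12083/51 ≈ -236.92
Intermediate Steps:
g = 28 (g = -7*(-4) = 28)
D(l) = 1/(7 + l + 14*l/(28 + l)) (D(l) = 1/(l + (1² + 6*1 + 6*((l + l)/(l + 28)) + 1*((l + l)/(l + 28)))) = 1/(l + (1 + 6 + 6*((2*l)/(28 + l)) + 1*((2*l)/(28 + l)))) = 1/(l + (1 + 6 + 6*(2*l/(28 + l)) + 1*(2*l/(28 + l)))) = 1/(l + (1 + 6 + 12*l/(28 + l) + 2*l/(28 + l))) = 1/(l + (7 + 14*l/(28 + l))) = 1/(7 + l + 14*l/(28 + l)))
(D(4) - 71) - 166 = ((28 + 4)/(196 + 4² + 49*4) - 71) - 166 = (32/(196 + 16 + 196) - 71) - 166 = (32/408 - 71) - 166 = ((1/408)*32 - 71) - 166 = (4/51 - 71) - 166 = -3617/51 - 166 = -12083/51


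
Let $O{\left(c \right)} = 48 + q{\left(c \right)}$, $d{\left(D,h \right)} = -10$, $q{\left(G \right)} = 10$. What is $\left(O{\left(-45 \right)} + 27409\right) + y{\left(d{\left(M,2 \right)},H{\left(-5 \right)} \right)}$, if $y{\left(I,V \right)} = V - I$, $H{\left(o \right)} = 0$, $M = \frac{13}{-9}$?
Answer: $27477$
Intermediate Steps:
$M = - \frac{13}{9}$ ($M = 13 \left(- \frac{1}{9}\right) = - \frac{13}{9} \approx -1.4444$)
$O{\left(c \right)} = 58$ ($O{\left(c \right)} = 48 + 10 = 58$)
$\left(O{\left(-45 \right)} + 27409\right) + y{\left(d{\left(M,2 \right)},H{\left(-5 \right)} \right)} = \left(58 + 27409\right) + \left(0 - -10\right) = 27467 + \left(0 + 10\right) = 27467 + 10 = 27477$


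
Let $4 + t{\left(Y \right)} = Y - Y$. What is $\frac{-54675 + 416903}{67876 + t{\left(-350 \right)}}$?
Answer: $\frac{90557}{16968} \approx 5.3369$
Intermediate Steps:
$t{\left(Y \right)} = -4$ ($t{\left(Y \right)} = -4 + \left(Y - Y\right) = -4 + 0 = -4$)
$\frac{-54675 + 416903}{67876 + t{\left(-350 \right)}} = \frac{-54675 + 416903}{67876 - 4} = \frac{362228}{67872} = 362228 \cdot \frac{1}{67872} = \frac{90557}{16968}$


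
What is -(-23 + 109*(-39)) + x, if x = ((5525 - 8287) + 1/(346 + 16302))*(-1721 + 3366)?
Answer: -75568866323/16648 ≈ -4.5392e+6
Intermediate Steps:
x = -75640019875/16648 (x = (-2762 + 1/16648)*1645 = -45981775/16648*1645 = -75640019875/16648 ≈ -4.5435e+6)
-(-23 + 109*(-39)) + x = -(-23 + 109*(-39)) - 75640019875/16648 = -(-23 - 4251) - 75640019875/16648 = -1*(-4274) - 75640019875/16648 = 4274 - 75640019875/16648 = -75568866323/16648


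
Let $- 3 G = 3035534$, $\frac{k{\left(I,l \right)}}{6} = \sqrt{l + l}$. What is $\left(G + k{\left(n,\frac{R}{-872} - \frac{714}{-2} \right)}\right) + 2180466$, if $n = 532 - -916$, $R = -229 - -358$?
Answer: $\frac{3505864}{3} + \frac{45 \sqrt{150747}}{109} \approx 1.1688 \cdot 10^{6}$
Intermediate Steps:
$R = 129$ ($R = -229 + 358 = 129$)
$n = 1448$ ($n = 532 + 916 = 1448$)
$k{\left(I,l \right)} = 6 \sqrt{2} \sqrt{l}$ ($k{\left(I,l \right)} = 6 \sqrt{l + l} = 6 \sqrt{2 l} = 6 \sqrt{2} \sqrt{l}$)
$G = - \frac{3035534}{3}$ ($G = \left(- \frac{1}{3}\right) 3035534 = - \frac{3035534}{3} \approx -1.0118 \cdot 10^{6}$)
$\left(G + k{\left(n,\frac{R}{-872} - \frac{714}{-2} \right)}\right) + 2180466 = \left(- \frac{3035534}{3} + 6 \sqrt{2} \sqrt{\frac{129}{-872} - \frac{714}{-2}}\right) + 2180466 = \left(- \frac{3035534}{3} + 6 \sqrt{2} \sqrt{129 \left(- \frac{1}{872}\right) - -357}\right) + 2180466 = \left(- \frac{3035534}{3} + 6 \sqrt{2} \sqrt{- \frac{129}{872} + 357}\right) + 2180466 = \left(- \frac{3035534}{3} + 6 \sqrt{2} \sqrt{\frac{311175}{872}}\right) + 2180466 = \left(- \frac{3035534}{3} + 6 \sqrt{2} \frac{15 \sqrt{301494}}{436}\right) + 2180466 = \left(- \frac{3035534}{3} + \frac{45 \sqrt{150747}}{109}\right) + 2180466 = \frac{3505864}{3} + \frac{45 \sqrt{150747}}{109}$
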